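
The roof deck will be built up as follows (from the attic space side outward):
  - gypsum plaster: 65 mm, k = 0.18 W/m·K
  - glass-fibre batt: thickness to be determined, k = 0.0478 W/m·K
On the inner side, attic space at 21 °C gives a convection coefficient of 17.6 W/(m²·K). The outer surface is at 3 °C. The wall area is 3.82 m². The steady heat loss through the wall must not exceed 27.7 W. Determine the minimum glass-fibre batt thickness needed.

L ≈ 98.7 mm

Treating each layer as a thermal resistance in series:
R_inner film = 1/(h_i·A) = 1/(17.6×3.82) = 0.01487 K/W
R_gypsum plaster = L/(kA) = 0.065/(0.18×3.82) = 0.09453 K/W
Sum of the known resistances R_other = 0.1094 K/W
Required total resistance R_tot = ΔT/Q_allow = 18/27.7 = 0.6498 K/W
R_glass-fibre batt = R_tot − R_other = 0.5404 K/W
L = R·k·A = 0.5404×0.0478×3.82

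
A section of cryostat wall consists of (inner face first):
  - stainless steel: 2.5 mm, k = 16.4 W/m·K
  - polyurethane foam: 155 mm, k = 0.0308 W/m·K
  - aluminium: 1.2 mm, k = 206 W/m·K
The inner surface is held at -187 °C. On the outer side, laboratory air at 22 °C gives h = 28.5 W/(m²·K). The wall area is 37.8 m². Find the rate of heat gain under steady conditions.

Q ≈ 1560 W

Using the resistance-network approach (series):
R_stainless steel = L/(kA) = 0.0025/(16.4×37.8) = 4.033×10^-6 K/W
R_polyurethane foam = L/(kA) = 0.155/(0.0308×37.8) = 0.1331 K/W
R_aluminium = L/(kA) = 0.0012/(206×37.8) = 1.541×10^-7 K/W
R_outer film = 1/(h_o·A) = 1/(28.5×37.8) = 9.282×10^-4 K/W
R_total = 0.1341 K/W
Q = ΔT / R_total = 209 / 0.1341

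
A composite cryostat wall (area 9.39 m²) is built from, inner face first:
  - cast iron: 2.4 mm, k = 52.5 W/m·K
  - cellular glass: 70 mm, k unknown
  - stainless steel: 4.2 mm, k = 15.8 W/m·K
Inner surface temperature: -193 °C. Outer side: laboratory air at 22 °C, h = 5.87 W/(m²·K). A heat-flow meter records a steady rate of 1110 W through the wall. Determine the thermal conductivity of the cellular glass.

k ≈ 0.0425 W/(m·K)

Model the wall as resistances in series:
R_cast iron = L/(kA) = 0.0024/(52.5×9.39) = 4.868×10^-6 K/W
R_stainless steel = L/(kA) = 0.0042/(15.8×9.39) = 2.831×10^-5 K/W
R_outer film = 1/(h_o·A) = 1/(5.87×9.39) = 0.01814 K/W
Sum of known resistances R_other = 0.01818 K/W
Total R = ΔT/Q = 215/1110 = 0.1937 K/W
R_cellular glass = R_total − R_other = 0.1755 K/W
k = L/(R·A) = 0.07/(0.1755×9.39)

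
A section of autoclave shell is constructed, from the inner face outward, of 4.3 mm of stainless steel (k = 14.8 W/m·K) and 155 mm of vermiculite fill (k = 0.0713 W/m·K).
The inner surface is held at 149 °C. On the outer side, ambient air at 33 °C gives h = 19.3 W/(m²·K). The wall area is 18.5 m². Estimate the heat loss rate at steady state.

Thermal resistances in series:
R_stainless steel = L/(kA) = 0.0043/(14.8×18.5) = 1.57×10^-5 K/W
R_vermiculite fill = L/(kA) = 0.155/(0.0713×18.5) = 0.1175 K/W
R_outer film = 1/(h_o·A) = 1/(19.3×18.5) = 0.002801 K/W
R_total = 0.1203 K/W
Q = ΔT / R_total = 116 / 0.1203

Q ≈ 964 W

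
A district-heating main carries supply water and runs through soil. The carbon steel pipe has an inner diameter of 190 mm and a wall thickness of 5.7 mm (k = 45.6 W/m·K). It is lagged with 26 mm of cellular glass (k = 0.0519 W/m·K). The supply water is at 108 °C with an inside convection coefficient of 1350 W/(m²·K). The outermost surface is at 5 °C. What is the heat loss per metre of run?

Per-layer cylindrical resistances, series-summed:
R_inner film = 1/(h_i·2πr₁L) = 1/(1350×2π×0.095×1) = 0.001241 K/W
R_carbon steel pipe wall = ln(100.7/95)/(2π×45.6×1) = 2.034×10^-4 K/W
R_cellular glass = ln(126.7/100.7)/(2π×0.0519×1) = 0.7043 K/W
R_total = 0.7058 K/W
Q = ΔT/R_total = 103/0.7058

q′ ≈ 146 W/m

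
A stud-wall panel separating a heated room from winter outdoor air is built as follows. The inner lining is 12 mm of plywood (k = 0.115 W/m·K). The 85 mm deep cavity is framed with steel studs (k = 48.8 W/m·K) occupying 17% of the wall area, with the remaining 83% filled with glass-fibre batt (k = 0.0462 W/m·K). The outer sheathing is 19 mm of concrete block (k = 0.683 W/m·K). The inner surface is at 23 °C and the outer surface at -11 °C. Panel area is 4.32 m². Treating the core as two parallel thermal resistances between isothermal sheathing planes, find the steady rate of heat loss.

Sheathing layers in series; stud and cavity paths in parallel between them.
R_inner = 0.012/(0.115×4.32) = 0.02415 K/W
R_stud  = 0.085/(48.8×0.17×4.32) = 0.002372 K/W
R_cav   = 0.085/(0.0462×0.83×4.32) = 0.5131 K/W
1/R_core = 1/R_stud + 1/R_cav → R_core = 0.002361 K/W
R_outer = 0.019/(0.683×4.32) = 0.006439 K/W
R_total = 0.03295 K/W
Q = ΔT/R_total = 34/0.03295

Q ≈ 1030 W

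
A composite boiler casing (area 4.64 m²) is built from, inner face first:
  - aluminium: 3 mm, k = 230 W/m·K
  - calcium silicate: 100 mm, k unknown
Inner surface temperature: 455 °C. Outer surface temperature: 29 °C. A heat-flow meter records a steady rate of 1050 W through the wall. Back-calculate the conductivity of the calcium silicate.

k ≈ 0.0531 W/(m·K)

Thermal resistances in series:
R_aluminium = L/(kA) = 0.003/(230×4.64) = 2.811×10^-6 K/W
Sum of known resistances R_other = 2.811×10^-6 K/W
Total R = ΔT/Q = 426/1050 = 0.4057 K/W
R_calcium silicate = R_total − R_other = 0.4057 K/W
k = L/(R·A) = 0.1/(0.4057×4.64)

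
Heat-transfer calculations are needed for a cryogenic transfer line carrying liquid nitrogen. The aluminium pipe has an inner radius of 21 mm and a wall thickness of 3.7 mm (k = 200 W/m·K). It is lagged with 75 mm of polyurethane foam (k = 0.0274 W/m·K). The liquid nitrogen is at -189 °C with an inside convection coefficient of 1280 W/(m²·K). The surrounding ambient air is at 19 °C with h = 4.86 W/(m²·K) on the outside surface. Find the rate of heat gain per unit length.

For a radial system each layer contributes R = ln(r_out/r_in)/(2πkL); films add R = 1/(hA).
R_inner film = 1/(h_i·2πr₁L) = 1/(1280×2π×0.021×1) = 0.005921 K/W
R_aluminium pipe wall = ln(24.7/21)/(2π×200×1) = 1.291×10^-4 K/W
R_polyurethane foam = ln(99.7/24.7)/(2π×0.0274×1) = 8.105 K/W
R_outer film = 1/(h_o·2πr_oL) = 1/(4.86×2π×0.0997×1) = 0.3285 K/W
R_total = 8.44 K/W
Q = ΔT/R_total = 208/8.44

q′ ≈ 24.6 W/m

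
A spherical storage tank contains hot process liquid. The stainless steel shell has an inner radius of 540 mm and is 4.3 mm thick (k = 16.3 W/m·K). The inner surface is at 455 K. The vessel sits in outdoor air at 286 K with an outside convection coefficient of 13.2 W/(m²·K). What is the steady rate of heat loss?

Radial (spherical) resistances in series:
R_stainless steel shell = (1/0.54 − 1/0.5443)/(4π×16.3) = 7.142×10^-5 K/W
R_outer film = 1/(h·4πr_o²) = 1/(13.2×4π×0.5443²) = 0.02035 K/W
R_total = 0.02042 K/W
Q = ΔT/R_total = 169/0.02042

Q ≈ 8280 W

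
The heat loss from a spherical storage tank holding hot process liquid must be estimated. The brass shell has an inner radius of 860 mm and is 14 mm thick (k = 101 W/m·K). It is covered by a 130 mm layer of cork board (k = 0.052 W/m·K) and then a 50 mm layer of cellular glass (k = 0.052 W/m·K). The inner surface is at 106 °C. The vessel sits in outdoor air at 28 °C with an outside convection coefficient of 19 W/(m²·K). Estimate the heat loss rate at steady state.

Q ≈ 258 W

Each spherical layer contributes R = (1/r_i − 1/r_o)/(4πk):
R_brass shell = (1/0.86 − 1/0.874)/(4π×101) = 1.468×10^-5 K/W
R_cork board = (1/0.874 − 1/1.004)/(4π×0.052) = 0.2267 K/W
R_cellular glass = (1/1.004 − 1/1.054)/(4π×0.052) = 0.07231 K/W
R_outer film = 1/(h·4πr_o²) = 1/(19×4π×1.054²) = 0.00377 K/W
R_total = 0.3028 K/W
Q = ΔT/R_total = 78/0.3028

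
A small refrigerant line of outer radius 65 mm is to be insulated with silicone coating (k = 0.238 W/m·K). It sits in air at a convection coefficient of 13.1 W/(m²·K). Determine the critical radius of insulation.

r_cr ≈ 18.2 mm

For a cylinder r_cr = k/h = 0.238/13.1
r_cr = 18.2 mm; since the bare radius (65 mm) is above r_cr, any added insulation will reduce heat loss.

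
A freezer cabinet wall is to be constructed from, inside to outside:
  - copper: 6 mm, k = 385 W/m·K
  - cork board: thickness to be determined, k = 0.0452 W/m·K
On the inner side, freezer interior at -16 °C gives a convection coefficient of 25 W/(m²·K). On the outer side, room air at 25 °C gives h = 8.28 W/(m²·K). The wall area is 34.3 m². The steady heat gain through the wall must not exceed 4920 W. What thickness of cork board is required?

Using the resistance-network approach (series):
R_inner film = 1/(h_i·A) = 1/(25×34.3) = 0.001166 K/W
R_copper = L/(kA) = 0.006/(385×34.3) = 4.544×10^-7 K/W
R_outer film = 1/(h_o·A) = 1/(8.28×34.3) = 0.003521 K/W
Sum of the known resistances R_other = 0.004688 K/W
Required total resistance R_tot = ΔT/Q_allow = 41/4920 = 0.008333 K/W
R_cork board = R_tot − R_other = 0.003646 K/W
L = R·k·A = 0.003646×0.0452×34.3

L ≈ 5.65 mm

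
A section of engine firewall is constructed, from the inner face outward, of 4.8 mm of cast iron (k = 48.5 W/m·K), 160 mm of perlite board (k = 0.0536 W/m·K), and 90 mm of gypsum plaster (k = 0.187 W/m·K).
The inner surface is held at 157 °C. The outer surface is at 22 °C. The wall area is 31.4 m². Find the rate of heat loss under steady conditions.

Q ≈ 1220 W

Using the resistance-network approach (series):
R_cast iron = L/(kA) = 0.0048/(48.5×31.4) = 3.152×10^-6 K/W
R_perlite board = L/(kA) = 0.16/(0.0536×31.4) = 0.09507 K/W
R_gypsum plaster = L/(kA) = 0.09/(0.187×31.4) = 0.01533 K/W
R_total = 0.1104 K/W
Q = ΔT / R_total = 135 / 0.1104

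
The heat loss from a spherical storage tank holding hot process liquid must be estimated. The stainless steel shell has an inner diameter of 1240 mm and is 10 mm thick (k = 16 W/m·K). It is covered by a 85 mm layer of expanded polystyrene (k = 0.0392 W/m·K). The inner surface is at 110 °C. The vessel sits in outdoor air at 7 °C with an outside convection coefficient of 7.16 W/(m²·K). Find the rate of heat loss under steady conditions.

Q ≈ 254 W

Each spherical layer contributes R = (1/r_i − 1/r_o)/(4πk):
R_stainless steel shell = (1/0.62 − 1/0.63)/(4π×16) = 1.273×10^-4 K/W
R_expanded polystyrene = (1/0.63 − 1/0.715)/(4π×0.0392) = 0.3831 K/W
R_outer film = 1/(h·4πr_o²) = 1/(7.16×4π×0.715²) = 0.02174 K/W
R_total = 0.4049 K/W
Q = ΔT/R_total = 103/0.4049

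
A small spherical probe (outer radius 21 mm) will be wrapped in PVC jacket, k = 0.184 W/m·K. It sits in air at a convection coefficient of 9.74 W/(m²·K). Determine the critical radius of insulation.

r_cr ≈ 37.8 mm

For a sphere r_cr = 2k/h = 2×0.184/9.74
r_cr = 37.8 mm; since the bare radius (21 mm) is below r_cr, adding a thin layer of insulation will *increase* heat loss.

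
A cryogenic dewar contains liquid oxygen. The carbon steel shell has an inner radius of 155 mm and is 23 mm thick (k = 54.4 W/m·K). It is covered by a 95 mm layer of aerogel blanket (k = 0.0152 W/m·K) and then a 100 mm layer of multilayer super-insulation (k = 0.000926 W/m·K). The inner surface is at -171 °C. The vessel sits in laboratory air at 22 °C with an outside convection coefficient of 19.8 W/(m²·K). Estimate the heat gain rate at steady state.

Q ≈ 2.04 W

Radial (spherical) resistances in series:
R_carbon steel shell = (1/0.155 − 1/0.178)/(4π×54.4) = 0.001219 K/W
R_aerogel blanket = (1/0.178 − 1/0.273)/(4π×0.0152) = 10.23 K/W
R_multilayer super-insulation = (1/0.273 − 1/0.373)/(4π×0.000926) = 84.39 K/W
R_outer film = 1/(h·4πr_o²) = 1/(19.8×4π×0.373²) = 0.02889 K/W
R_total = 94.66 K/W
Q = ΔT/R_total = 193/94.66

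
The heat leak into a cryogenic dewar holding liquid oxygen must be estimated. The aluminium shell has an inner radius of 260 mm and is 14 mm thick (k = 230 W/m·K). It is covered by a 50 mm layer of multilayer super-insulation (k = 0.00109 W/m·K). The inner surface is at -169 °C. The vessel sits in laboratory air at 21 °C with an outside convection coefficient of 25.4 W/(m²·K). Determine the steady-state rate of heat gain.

Q ≈ 4.62 W

Each spherical layer contributes R = (1/r_i − 1/r_o)/(4πk):
R_aluminium shell = (1/0.26 − 1/0.274)/(4π×230) = 6.799×10^-5 K/W
R_multilayer super-insulation = (1/0.274 − 1/0.324)/(4π×0.00109) = 41.12 K/W
R_outer film = 1/(h·4πr_o²) = 1/(25.4×4π×0.324²) = 0.02984 K/W
R_total = 41.15 K/W
Q = ΔT/R_total = 190/41.15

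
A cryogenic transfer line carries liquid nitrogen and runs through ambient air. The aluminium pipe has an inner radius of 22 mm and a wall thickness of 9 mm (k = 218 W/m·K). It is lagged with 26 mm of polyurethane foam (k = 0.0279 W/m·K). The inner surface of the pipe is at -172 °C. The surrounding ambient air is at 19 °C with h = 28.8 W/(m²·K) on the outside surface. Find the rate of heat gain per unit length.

Treating each annulus and film as a series resistance:
R_aluminium pipe wall = ln(31/22)/(2π×218×1) = 2.504×10^-4 K/W
R_polyurethane foam = ln(57/31)/(2π×0.0279×1) = 3.474 K/W
R_outer film = 1/(h_o·2πr_oL) = 1/(28.8×2π×0.057×1) = 0.09695 K/W
R_total = 3.572 K/W
Q = ΔT/R_total = 191/3.572

q′ ≈ 53.5 W/m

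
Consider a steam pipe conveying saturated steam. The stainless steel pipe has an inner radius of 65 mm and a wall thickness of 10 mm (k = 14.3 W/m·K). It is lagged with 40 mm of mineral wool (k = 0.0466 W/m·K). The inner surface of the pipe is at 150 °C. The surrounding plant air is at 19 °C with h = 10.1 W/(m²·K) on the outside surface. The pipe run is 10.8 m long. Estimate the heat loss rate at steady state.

Treating each annulus and film as a series resistance:
R_stainless steel pipe wall = ln(75/65)/(2π×14.3×10.8) = 1.475×10^-4 K/W
R_mineral wool = ln(115/75)/(2π×0.0466×10.8) = 0.1352 K/W
R_outer film = 1/(h_o·2πr_oL) = 1/(10.1×2π×0.115×10.8) = 0.01269 K/W
R_total = 0.148 K/W
Q = ΔT/R_total = 131/0.148

Q ≈ 885 W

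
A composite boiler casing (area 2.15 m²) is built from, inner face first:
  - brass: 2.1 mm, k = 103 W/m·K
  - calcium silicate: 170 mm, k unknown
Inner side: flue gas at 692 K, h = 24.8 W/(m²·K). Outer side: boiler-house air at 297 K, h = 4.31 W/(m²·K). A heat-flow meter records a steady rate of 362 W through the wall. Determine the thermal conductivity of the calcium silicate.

k ≈ 0.082 W/(m·K)

Model the wall as resistances in series:
R_inner film = 1/(h_i·A) = 1/(24.8×2.15) = 0.01875 K/W
R_brass = L/(kA) = 0.0021/(103×2.15) = 9.483×10^-6 K/W
R_outer film = 1/(h_o·A) = 1/(4.31×2.15) = 0.1079 K/W
Sum of known resistances R_other = 0.1267 K/W
Total R = ΔT/Q = 395/362 = 1.091 K/W
R_calcium silicate = R_total − R_other = 0.9645 K/W
k = L/(R·A) = 0.17/(0.9645×2.15)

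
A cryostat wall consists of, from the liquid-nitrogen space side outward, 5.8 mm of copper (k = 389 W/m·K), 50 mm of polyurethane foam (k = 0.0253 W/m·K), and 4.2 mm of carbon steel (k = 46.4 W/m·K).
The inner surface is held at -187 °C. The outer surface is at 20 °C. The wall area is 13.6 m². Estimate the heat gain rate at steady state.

Q ≈ 1420 W

Series thermal resistances:
R_copper = L/(kA) = 0.0058/(389×13.6) = 1.096×10^-6 K/W
R_polyurethane foam = L/(kA) = 0.05/(0.0253×13.6) = 0.1453 K/W
R_carbon steel = L/(kA) = 0.0042/(46.4×13.6) = 6.656×10^-6 K/W
R_total = 0.1453 K/W
Q = ΔT / R_total = 207 / 0.1453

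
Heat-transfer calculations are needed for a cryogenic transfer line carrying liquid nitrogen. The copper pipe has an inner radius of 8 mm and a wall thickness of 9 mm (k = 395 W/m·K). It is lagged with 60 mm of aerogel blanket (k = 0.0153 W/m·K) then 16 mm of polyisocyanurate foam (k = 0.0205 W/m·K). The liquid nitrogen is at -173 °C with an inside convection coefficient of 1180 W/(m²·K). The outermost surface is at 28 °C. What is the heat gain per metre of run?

q′ ≈ 11.7 W/m

Radial resistances (cylindrical: R_cond = ln(r_o/r_i)/(2πkL), R_conv = 1/(h·2πrL)):
R_inner film = 1/(h_i·2πr₁L) = 1/(1180×2π×0.008×1) = 0.01686 K/W
R_copper pipe wall = ln(17/8)/(2π×395×1) = 3.037×10^-4 K/W
R_aerogel blanket = ln(77/17)/(2π×0.0153×1) = 15.71 K/W
R_polyisocyanurate foam = ln(93/77)/(2π×0.0205×1) = 1.466 K/W
R_total = 17.2 K/W
Q = ΔT/R_total = 201/17.2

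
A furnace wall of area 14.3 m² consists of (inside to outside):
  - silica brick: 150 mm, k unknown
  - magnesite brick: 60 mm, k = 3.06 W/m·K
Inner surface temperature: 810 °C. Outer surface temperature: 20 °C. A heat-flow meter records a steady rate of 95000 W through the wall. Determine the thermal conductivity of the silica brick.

k ≈ 1.51 W/(m·K)

Series thermal resistances:
R_magnesite brick = L/(kA) = 0.06/(3.06×14.3) = 0.001371 K/W
Sum of known resistances R_other = 0.001371 K/W
Total R = ΔT/Q = 790/95000 = 0.008316 K/W
R_silica brick = R_total − R_other = 0.006945 K/W
k = L/(R·A) = 0.15/(0.006945×14.3)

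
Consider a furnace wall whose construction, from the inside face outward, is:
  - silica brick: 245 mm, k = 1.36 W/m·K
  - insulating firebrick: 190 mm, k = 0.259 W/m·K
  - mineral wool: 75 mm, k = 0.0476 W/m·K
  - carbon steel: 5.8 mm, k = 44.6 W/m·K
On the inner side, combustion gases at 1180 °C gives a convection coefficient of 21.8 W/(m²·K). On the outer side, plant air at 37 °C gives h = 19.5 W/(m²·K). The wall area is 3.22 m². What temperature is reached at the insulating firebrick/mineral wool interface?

T ≈ 756 °C

Model the wall as resistances in series:
R_inner film = 1/(h_i·A) = 1/(21.8×3.22) = 0.01425 K/W
R_silica brick = L/(kA) = 0.245/(1.36×3.22) = 0.05595 K/W
R_insulating firebrick = L/(kA) = 0.19/(0.259×3.22) = 0.2278 K/W
R_mineral wool = L/(kA) = 0.075/(0.0476×3.22) = 0.4893 K/W
R_carbon steel = L/(kA) = 0.0058/(44.6×3.22) = 4.039×10^-5 K/W
R_outer film = 1/(h_o·A) = 1/(19.5×3.22) = 0.01593 K/W
R_total = 0.8033 K/W;  Q = ΔT/R_total = 1143/0.8033 = 1423 W
T_interface = T_inner − Q·ΣR(inner→interface) = 1180 − 1420×0.298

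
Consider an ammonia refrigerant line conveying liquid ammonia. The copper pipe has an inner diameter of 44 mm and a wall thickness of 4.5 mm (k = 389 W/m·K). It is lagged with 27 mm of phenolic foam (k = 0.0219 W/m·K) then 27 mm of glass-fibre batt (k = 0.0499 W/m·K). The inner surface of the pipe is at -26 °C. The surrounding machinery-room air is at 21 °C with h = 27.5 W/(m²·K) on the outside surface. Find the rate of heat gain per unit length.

q′ ≈ 7.25 W/m

For a radial system each layer contributes R = ln(r_out/r_in)/(2πkL); films add R = 1/(hA).
R_copper pipe wall = ln(26.5/22)/(2π×389×1) = 7.614×10^-5 K/W
R_phenolic foam = ln(53.5/26.5)/(2π×0.0219×1) = 5.106 K/W
R_glass-fibre batt = ln(80.5/53.5)/(2π×0.0499×1) = 1.303 K/W
R_outer film = 1/(h_o·2πr_oL) = 1/(27.5×2π×0.0805×1) = 0.07189 K/W
R_total = 6.481 K/W
Q = ΔT/R_total = 47/6.481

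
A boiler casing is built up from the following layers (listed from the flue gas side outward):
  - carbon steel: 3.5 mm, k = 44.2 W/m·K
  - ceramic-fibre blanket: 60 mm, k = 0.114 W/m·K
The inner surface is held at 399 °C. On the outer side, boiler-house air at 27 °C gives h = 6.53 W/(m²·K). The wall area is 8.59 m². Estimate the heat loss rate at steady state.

Treating each layer as a thermal resistance in series:
R_carbon steel = L/(kA) = 0.0035/(44.2×8.59) = 9.218×10^-6 K/W
R_ceramic-fibre blanket = L/(kA) = 0.06/(0.114×8.59) = 0.06127 K/W
R_outer film = 1/(h_o·A) = 1/(6.53×8.59) = 0.01783 K/W
R_total = 0.07911 K/W
Q = ΔT / R_total = 372 / 0.07911

Q ≈ 4700 W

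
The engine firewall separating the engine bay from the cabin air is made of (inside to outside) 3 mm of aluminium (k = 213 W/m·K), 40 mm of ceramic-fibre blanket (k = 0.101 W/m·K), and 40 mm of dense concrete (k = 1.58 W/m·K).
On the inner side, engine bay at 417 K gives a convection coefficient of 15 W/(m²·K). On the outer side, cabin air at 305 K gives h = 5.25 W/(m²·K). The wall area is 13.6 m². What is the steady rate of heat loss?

Model the wall as resistances in series:
R_inner film = 1/(h_i·A) = 1/(15×13.6) = 0.004902 K/W
R_aluminium = L/(kA) = 0.003/(213×13.6) = 1.036×10^-6 K/W
R_ceramic-fibre blanket = L/(kA) = 0.04/(0.101×13.6) = 0.02912 K/W
R_dense concrete = L/(kA) = 0.04/(1.58×13.6) = 0.001862 K/W
R_outer film = 1/(h_o·A) = 1/(5.25×13.6) = 0.01401 K/W
R_total = 0.04989 K/W
Q = ΔT / R_total = 112 / 0.04989

Q ≈ 2240 W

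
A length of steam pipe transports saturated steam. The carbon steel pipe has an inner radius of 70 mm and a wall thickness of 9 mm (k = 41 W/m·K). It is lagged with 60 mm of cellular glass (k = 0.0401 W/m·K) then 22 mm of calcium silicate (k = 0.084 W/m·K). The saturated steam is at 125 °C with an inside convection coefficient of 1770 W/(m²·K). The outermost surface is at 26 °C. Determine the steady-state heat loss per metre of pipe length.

q′ ≈ 39.2 W/m

Radial resistances (cylindrical: R_cond = ln(r_o/r_i)/(2πkL), R_conv = 1/(h·2πrL)):
R_inner film = 1/(h_i·2πr₁L) = 1/(1770×2π×0.07×1) = 0.001285 K/W
R_carbon steel pipe wall = ln(79/70)/(2π×41×1) = 4.695×10^-4 K/W
R_cellular glass = ln(139/79)/(2π×0.0401×1) = 2.243 K/W
R_calcium silicate = ln(161/139)/(2π×0.084×1) = 0.2784 K/W
R_total = 2.523 K/W
Q = ΔT/R_total = 99/2.523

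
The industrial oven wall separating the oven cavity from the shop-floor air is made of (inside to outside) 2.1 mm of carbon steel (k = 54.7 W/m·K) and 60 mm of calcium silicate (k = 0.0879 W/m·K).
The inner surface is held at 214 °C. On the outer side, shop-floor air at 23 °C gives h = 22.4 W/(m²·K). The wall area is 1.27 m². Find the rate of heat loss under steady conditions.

Series thermal resistances:
R_carbon steel = L/(kA) = 0.0021/(54.7×1.27) = 3.023×10^-5 K/W
R_calcium silicate = L/(kA) = 0.06/(0.0879×1.27) = 0.5375 K/W
R_outer film = 1/(h_o·A) = 1/(22.4×1.27) = 0.03515 K/W
R_total = 0.5727 K/W
Q = ΔT / R_total = 191 / 0.5727

Q ≈ 334 W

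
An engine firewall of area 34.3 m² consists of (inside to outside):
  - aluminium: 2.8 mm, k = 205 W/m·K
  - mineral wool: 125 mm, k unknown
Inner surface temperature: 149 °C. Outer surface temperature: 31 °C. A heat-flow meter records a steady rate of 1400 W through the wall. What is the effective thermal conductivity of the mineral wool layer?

k ≈ 0.0432 W/(m·K)

Series thermal resistances:
R_aluminium = L/(kA) = 0.0028/(205×34.3) = 3.982×10^-7 K/W
Sum of known resistances R_other = 3.982×10^-7 K/W
Total R = ΔT/Q = 118/1400 = 0.08429 K/W
R_mineral wool = R_total − R_other = 0.08429 K/W
k = L/(R·A) = 0.125/(0.08429×34.3)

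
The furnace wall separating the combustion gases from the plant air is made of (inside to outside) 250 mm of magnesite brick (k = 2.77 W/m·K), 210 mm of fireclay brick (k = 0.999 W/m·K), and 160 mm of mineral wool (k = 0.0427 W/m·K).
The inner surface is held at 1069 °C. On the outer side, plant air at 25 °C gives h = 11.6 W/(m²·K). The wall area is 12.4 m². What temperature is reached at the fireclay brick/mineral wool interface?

Model the wall as resistances in series:
R_magnesite brick = L/(kA) = 0.25/(2.77×12.4) = 0.007278 K/W
R_fireclay brick = L/(kA) = 0.21/(0.999×12.4) = 0.01695 K/W
R_mineral wool = L/(kA) = 0.16/(0.0427×12.4) = 0.3022 K/W
R_outer film = 1/(h_o·A) = 1/(11.6×12.4) = 0.006952 K/W
R_total = 0.3334 K/W;  Q = ΔT/R_total = 1044/0.3334 = 3132 W
T_interface = T_inner − Q·ΣR(inner→interface) = 1069 − 3130×0.02423

T ≈ 993 °C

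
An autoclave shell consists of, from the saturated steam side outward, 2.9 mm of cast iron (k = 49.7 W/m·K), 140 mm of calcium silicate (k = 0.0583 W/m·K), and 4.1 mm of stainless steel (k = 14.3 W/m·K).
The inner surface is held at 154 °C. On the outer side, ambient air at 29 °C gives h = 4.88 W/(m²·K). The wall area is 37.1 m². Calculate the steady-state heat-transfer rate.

Model the wall as resistances in series:
R_cast iron = L/(kA) = 0.0029/(49.7×37.1) = 1.573×10^-6 K/W
R_calcium silicate = L/(kA) = 0.14/(0.0583×37.1) = 0.06473 K/W
R_stainless steel = L/(kA) = 0.0041/(14.3×37.1) = 7.728×10^-6 K/W
R_outer film = 1/(h_o·A) = 1/(4.88×37.1) = 0.005523 K/W
R_total = 0.07026 K/W
Q = ΔT / R_total = 125 / 0.07026

Q ≈ 1780 W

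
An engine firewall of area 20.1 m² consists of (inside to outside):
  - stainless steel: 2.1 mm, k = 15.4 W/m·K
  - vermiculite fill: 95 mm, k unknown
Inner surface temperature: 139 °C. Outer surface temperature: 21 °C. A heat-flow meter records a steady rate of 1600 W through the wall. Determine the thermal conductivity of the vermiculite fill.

k ≈ 0.0641 W/(m·K)

Thermal resistances in series:
R_stainless steel = L/(kA) = 0.0021/(15.4×20.1) = 6.784×10^-6 K/W
Sum of known resistances R_other = 6.784×10^-6 K/W
Total R = ΔT/Q = 118/1600 = 0.07375 K/W
R_vermiculite fill = R_total − R_other = 0.07374 K/W
k = L/(R·A) = 0.095/(0.07374×20.1)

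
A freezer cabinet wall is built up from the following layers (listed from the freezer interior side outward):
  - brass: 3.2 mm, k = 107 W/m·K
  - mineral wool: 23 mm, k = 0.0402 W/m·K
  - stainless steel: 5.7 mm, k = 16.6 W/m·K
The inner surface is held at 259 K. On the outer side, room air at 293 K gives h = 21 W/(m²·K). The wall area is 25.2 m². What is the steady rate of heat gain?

Q ≈ 1380 W

Model the wall as resistances in series:
R_brass = L/(kA) = 0.0032/(107×25.2) = 1.187×10^-6 K/W
R_mineral wool = L/(kA) = 0.023/(0.0402×25.2) = 0.0227 K/W
R_stainless steel = L/(kA) = 0.0057/(16.6×25.2) = 1.363×10^-5 K/W
R_outer film = 1/(h_o·A) = 1/(21×25.2) = 0.00189 K/W
R_total = 0.02461 K/W
Q = ΔT / R_total = 34 / 0.02461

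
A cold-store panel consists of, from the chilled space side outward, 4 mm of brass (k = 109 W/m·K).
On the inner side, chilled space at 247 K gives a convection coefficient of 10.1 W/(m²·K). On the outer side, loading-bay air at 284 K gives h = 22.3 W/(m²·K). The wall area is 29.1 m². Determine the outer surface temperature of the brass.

T ≈ 272 K

Thermal resistances in series:
R_inner film = 1/(h_i·A) = 1/(10.1×29.1) = 0.003402 K/W
R_brass = L/(kA) = 0.004/(109×29.1) = 1.261×10^-6 K/W
R_outer film = 1/(h_o·A) = 1/(22.3×29.1) = 0.001541 K/W
R_total = 0.004945 K/W;  Q = ΔT/R_total = 37/0.004945 = 7483 W
T_interface = T_inner + Q·ΣR(inner→interface) = 247 + 7480×0.003404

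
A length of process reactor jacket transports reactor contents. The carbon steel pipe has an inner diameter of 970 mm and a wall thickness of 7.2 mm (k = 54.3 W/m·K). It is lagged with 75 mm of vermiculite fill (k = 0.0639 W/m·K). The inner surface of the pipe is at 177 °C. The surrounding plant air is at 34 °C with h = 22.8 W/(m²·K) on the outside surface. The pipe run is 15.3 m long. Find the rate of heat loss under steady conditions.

Radial resistances (cylindrical: R_cond = ln(r_o/r_i)/(2πkL), R_conv = 1/(h·2πrL)):
R_carbon steel pipe wall = ln(492.2/485)/(2π×54.3×15.3) = 2.823×10^-6 K/W
R_vermiculite fill = ln(567.2/492.2)/(2π×0.0639×15.3) = 0.02309 K/W
R_outer film = 1/(h_o·2πr_oL) = 1/(22.8×2π×0.5672×15.3) = 8.044×10^-4 K/W
R_total = 0.0239 K/W
Q = ΔT/R_total = 143/0.0239

Q ≈ 5980 W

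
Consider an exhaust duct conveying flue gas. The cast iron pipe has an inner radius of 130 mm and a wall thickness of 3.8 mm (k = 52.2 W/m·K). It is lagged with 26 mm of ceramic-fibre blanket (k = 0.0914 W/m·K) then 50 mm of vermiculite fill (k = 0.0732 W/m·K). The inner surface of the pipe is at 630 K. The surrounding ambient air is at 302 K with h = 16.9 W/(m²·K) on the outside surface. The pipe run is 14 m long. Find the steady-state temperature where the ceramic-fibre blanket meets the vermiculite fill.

T ≈ 523 K

For a radial system each layer contributes R = ln(r_out/r_in)/(2πkL); films add R = 1/(hA).
R_cast iron pipe wall = ln(133.8/130)/(2π×52.2×14) = 6.275×10^-6 K/W
R_ceramic-fibre blanket = ln(159.8/133.8)/(2π×0.0914×14) = 0.02209 K/W
R_vermiculite fill = ln(209.8/159.8)/(2π×0.0732×14) = 0.04228 K/W
R_outer film = 1/(h_o·2πr_oL) = 1/(16.9×2π×0.2098×14) = 0.003206 K/W
R_total = 0.06758 K/W
Q = ΔT/R_total = 328/0.06758
Q = 4850 W
T_interface = T_inner − Q·ΣR(inner→interface) = 630 − 4850×0.02209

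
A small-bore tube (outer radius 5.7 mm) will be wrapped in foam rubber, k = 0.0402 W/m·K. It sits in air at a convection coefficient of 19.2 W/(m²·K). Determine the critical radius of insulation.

For a cylinder r_cr = k/h = 0.0402/19.2
r_cr = 2.09 mm; since the bare radius (5.7 mm) is above r_cr, any added insulation will reduce heat loss.

r_cr ≈ 2.09 mm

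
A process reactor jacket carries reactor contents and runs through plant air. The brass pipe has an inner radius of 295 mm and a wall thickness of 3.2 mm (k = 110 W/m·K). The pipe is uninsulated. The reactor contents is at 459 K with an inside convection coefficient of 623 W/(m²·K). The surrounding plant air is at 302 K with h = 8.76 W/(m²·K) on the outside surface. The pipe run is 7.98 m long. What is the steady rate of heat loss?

Cylindrical conduction, so R = ln(r₂/r₁)/(2πkL) per layer, in series:
R_inner film = 1/(h_i·2πr₁L) = 1/(623×2π×0.295×7.98) = 1.085×10^-4 K/W
R_brass pipe wall = ln(298.2/295)/(2π×110×7.98) = 1.956×10^-6 K/W
R_outer film = 1/(h_o·2πr_oL) = 1/(8.76×2π×0.2982×7.98) = 0.007635 K/W
R_total = 0.007745 K/W
Q = ΔT/R_total = 157/0.007745

Q ≈ 20300 W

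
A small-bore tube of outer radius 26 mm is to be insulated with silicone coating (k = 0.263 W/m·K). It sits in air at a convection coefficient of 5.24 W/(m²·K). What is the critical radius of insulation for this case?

r_cr ≈ 50.2 mm

For a cylinder r_cr = k/h = 0.263/5.24
r_cr = 50.2 mm; since the bare radius (26 mm) is below r_cr, adding a thin layer of insulation will *increase* heat loss.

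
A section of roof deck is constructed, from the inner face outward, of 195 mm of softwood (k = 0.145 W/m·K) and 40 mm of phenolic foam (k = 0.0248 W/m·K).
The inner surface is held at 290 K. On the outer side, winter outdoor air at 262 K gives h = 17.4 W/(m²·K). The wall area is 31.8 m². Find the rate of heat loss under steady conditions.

Q ≈ 295 W

Using the resistance-network approach (series):
R_softwood = L/(kA) = 0.195/(0.145×31.8) = 0.04229 K/W
R_phenolic foam = L/(kA) = 0.04/(0.0248×31.8) = 0.05072 K/W
R_outer film = 1/(h_o·A) = 1/(17.4×31.8) = 0.001807 K/W
R_total = 0.09482 K/W
Q = ΔT / R_total = 28 / 0.09482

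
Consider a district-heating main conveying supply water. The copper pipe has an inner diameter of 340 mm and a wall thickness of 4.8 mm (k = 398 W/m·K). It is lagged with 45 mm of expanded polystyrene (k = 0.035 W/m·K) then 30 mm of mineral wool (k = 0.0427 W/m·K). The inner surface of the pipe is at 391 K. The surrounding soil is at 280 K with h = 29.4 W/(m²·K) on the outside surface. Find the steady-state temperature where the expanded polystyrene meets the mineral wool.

T ≈ 316 K

For a radial system each layer contributes R = ln(r_out/r_in)/(2πkL); films add R = 1/(hA).
R_copper pipe wall = ln(174.8/170)/(2π×398×1) = 1.113×10^-5 K/W
R_expanded polystyrene = ln(219.8/174.8)/(2π×0.035×1) = 1.042 K/W
R_mineral wool = ln(249.8/219.8)/(2π×0.0427×1) = 0.4769 K/W
R_outer film = 1/(h_o·2πr_oL) = 1/(29.4×2π×0.2498×1) = 0.02167 K/W
R_total = 1.54 K/W
Q = ΔT/R_total = 111/1.54
Q = 72.1 W/m
T_interface = T_inner − Q·ΣR(inner→interface) = 391 − 72.1×1.042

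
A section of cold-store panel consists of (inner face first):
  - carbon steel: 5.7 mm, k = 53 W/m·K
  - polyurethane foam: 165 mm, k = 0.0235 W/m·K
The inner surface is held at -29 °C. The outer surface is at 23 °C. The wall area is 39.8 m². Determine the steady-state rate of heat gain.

Q ≈ 295 W

Thermal resistances in series:
R_carbon steel = L/(kA) = 0.0057/(53×39.8) = 2.702×10^-6 K/W
R_polyurethane foam = L/(kA) = 0.165/(0.0235×39.8) = 0.1764 K/W
R_total = 0.1764 K/W
Q = ΔT / R_total = 52 / 0.1764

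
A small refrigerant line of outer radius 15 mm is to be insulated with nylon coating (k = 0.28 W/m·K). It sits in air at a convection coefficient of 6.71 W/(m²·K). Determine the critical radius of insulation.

r_cr ≈ 41.7 mm

For a cylinder r_cr = k/h = 0.28/6.71
r_cr = 41.7 mm; since the bare radius (15 mm) is below r_cr, adding a thin layer of insulation will *increase* heat loss.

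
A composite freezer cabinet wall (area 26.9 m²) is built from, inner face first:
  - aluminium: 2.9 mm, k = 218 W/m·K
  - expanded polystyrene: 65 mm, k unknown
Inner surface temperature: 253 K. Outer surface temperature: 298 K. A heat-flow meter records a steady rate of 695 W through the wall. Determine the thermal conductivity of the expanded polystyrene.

Treating each layer as a thermal resistance in series:
R_aluminium = L/(kA) = 0.0029/(218×26.9) = 4.945×10^-7 K/W
Sum of known resistances R_other = 4.945×10^-7 K/W
Total R = ΔT/Q = 45/695 = 0.06475 K/W
R_expanded polystyrene = R_total − R_other = 0.06475 K/W
k = L/(R·A) = 0.065/(0.06475×26.9)

k ≈ 0.0373 W/(m·K)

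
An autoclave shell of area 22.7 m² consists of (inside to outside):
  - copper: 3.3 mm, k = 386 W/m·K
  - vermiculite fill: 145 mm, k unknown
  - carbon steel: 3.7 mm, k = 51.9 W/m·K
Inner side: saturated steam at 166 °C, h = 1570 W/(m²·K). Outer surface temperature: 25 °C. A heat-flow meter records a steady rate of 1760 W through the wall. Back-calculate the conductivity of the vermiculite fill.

k ≈ 0.0798 W/(m·K)

Using the resistance-network approach (series):
R_inner film = 1/(h_i·A) = 1/(1570×22.7) = 2.806×10^-5 K/W
R_copper = L/(kA) = 0.0033/(386×22.7) = 3.766×10^-7 K/W
R_carbon steel = L/(kA) = 0.0037/(51.9×22.7) = 3.141×10^-6 K/W
Sum of known resistances R_other = 3.158×10^-5 K/W
Total R = ΔT/Q = 141/1760 = 0.08011 K/W
R_vermiculite fill = R_total − R_other = 0.08008 K/W
k = L/(R·A) = 0.145/(0.08008×22.7)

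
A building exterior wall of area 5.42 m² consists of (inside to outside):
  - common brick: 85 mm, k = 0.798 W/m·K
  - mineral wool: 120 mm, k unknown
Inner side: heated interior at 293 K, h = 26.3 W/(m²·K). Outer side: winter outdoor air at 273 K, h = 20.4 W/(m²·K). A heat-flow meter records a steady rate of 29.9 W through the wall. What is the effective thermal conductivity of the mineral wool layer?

Treating each layer as a thermal resistance in series:
R_inner film = 1/(h_i·A) = 1/(26.3×5.42) = 0.007015 K/W
R_common brick = L/(kA) = 0.085/(0.798×5.42) = 0.01965 K/W
R_outer film = 1/(h_o·A) = 1/(20.4×5.42) = 0.009044 K/W
Sum of known resistances R_other = 0.03571 K/W
Total R = ΔT/Q = 20/29.9 = 0.6689 K/W
R_mineral wool = R_total − R_other = 0.6332 K/W
k = L/(R·A) = 0.12/(0.6332×5.42)

k ≈ 0.035 W/(m·K)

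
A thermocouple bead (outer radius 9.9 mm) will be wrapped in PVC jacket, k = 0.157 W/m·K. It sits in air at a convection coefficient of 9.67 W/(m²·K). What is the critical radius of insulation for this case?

r_cr ≈ 32.5 mm

For a sphere r_cr = 2k/h = 2×0.157/9.67
r_cr = 32.5 mm; since the bare radius (9.9 mm) is below r_cr, adding a thin layer of insulation will *increase* heat loss.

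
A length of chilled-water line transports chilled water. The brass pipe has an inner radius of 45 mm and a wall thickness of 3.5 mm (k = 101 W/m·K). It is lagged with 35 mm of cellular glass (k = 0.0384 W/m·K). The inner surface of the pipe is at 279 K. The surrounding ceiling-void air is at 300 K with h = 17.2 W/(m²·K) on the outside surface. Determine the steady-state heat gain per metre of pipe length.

q′ ≈ 8.89 W/m

Treating each annulus and film as a series resistance:
R_brass pipe wall = ln(48.5/45)/(2π×101×1) = 1.18×10^-4 K/W
R_cellular glass = ln(83.5/48.5)/(2π×0.0384×1) = 2.252 K/W
R_outer film = 1/(h_o·2πr_oL) = 1/(17.2×2π×0.0835×1) = 0.1108 K/W
R_total = 2.363 K/W
Q = ΔT/R_total = 21/2.363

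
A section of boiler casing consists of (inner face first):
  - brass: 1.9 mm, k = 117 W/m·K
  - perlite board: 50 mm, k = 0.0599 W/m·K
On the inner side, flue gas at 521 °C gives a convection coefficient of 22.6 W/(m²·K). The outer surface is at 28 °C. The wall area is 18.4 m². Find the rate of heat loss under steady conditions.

Q ≈ 10300 W

Model the wall as resistances in series:
R_inner film = 1/(h_i·A) = 1/(22.6×18.4) = 0.002405 K/W
R_brass = L/(kA) = 0.0019/(117×18.4) = 8.826×10^-7 K/W
R_perlite board = L/(kA) = 0.05/(0.0599×18.4) = 0.04537 K/W
R_total = 0.04777 K/W
Q = ΔT / R_total = 493 / 0.04777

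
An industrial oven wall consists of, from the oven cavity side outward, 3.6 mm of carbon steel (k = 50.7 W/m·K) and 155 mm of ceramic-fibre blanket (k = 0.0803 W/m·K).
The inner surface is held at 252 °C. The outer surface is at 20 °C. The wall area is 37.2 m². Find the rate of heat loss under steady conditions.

Q ≈ 4470 W

Treating each layer as a thermal resistance in series:
R_carbon steel = L/(kA) = 0.0036/(50.7×37.2) = 1.909×10^-6 K/W
R_ceramic-fibre blanket = L/(kA) = 0.155/(0.0803×37.2) = 0.05189 K/W
R_total = 0.05189 K/W
Q = ΔT / R_total = 232 / 0.05189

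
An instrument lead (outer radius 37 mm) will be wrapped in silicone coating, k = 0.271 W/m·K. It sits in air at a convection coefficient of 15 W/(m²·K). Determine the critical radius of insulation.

For a cylinder r_cr = k/h = 0.271/15
r_cr = 18.1 mm; since the bare radius (37 mm) is above r_cr, any added insulation will reduce heat loss.

r_cr ≈ 18.1 mm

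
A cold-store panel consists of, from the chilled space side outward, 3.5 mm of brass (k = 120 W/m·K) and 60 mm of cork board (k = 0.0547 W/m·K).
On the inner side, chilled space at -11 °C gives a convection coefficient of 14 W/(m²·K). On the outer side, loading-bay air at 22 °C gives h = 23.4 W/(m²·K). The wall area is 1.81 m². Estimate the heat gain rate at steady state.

Q ≈ 49.3 W

Thermal resistances in series:
R_inner film = 1/(h_i·A) = 1/(14×1.81) = 0.03946 K/W
R_brass = L/(kA) = 0.0035/(120×1.81) = 1.611×10^-5 K/W
R_cork board = L/(kA) = 0.06/(0.0547×1.81) = 0.606 K/W
R_outer film = 1/(h_o·A) = 1/(23.4×1.81) = 0.02361 K/W
R_total = 0.6691 K/W
Q = ΔT / R_total = 33 / 0.6691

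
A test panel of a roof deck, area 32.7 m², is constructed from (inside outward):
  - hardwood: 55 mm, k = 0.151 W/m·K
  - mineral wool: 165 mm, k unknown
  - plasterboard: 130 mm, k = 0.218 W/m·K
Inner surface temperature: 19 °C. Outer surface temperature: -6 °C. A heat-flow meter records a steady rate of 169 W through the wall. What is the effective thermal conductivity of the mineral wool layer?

k ≈ 0.0426 W/(m·K)

Using the resistance-network approach (series):
R_hardwood = L/(kA) = 0.055/(0.151×32.7) = 0.01114 K/W
R_plasterboard = L/(kA) = 0.13/(0.218×32.7) = 0.01824 K/W
Sum of known resistances R_other = 0.02938 K/W
Total R = ΔT/Q = 25/169 = 0.1479 K/W
R_mineral wool = R_total − R_other = 0.1186 K/W
k = L/(R·A) = 0.165/(0.1186×32.7)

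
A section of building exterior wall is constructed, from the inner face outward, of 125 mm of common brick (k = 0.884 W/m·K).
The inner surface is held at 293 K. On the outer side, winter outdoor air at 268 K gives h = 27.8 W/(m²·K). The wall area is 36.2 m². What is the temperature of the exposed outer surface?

Thermal resistances in series:
R_common brick = L/(kA) = 0.125/(0.884×36.2) = 0.003906 K/W
R_outer film = 1/(h_o·A) = 1/(27.8×36.2) = 9.937×10^-4 K/W
R_total = 0.0049 K/W;  Q = ΔT/R_total = 25/0.0049 = 5102 W
T_interface = T_inner − Q·ΣR(inner→interface) = 293 − 5100×0.003906

T ≈ 273 K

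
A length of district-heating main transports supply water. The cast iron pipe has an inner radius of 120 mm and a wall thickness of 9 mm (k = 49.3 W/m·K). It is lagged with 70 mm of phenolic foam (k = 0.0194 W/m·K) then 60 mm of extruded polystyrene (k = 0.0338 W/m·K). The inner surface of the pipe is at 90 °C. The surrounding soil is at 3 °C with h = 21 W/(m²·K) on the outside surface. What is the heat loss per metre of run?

q′ ≈ 18 W/m

Per-layer cylindrical resistances, series-summed:
R_cast iron pipe wall = ln(129/120)/(2π×49.3×1) = 2.335×10^-4 K/W
R_phenolic foam = ln(199/129)/(2π×0.0194×1) = 3.556 K/W
R_extruded polystyrene = ln(259/199)/(2π×0.0338×1) = 1.241 K/W
R_outer film = 1/(h_o·2πr_oL) = 1/(21×2π×0.259×1) = 0.02926 K/W
R_total = 4.827 K/W
Q = ΔT/R_total = 87/4.827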